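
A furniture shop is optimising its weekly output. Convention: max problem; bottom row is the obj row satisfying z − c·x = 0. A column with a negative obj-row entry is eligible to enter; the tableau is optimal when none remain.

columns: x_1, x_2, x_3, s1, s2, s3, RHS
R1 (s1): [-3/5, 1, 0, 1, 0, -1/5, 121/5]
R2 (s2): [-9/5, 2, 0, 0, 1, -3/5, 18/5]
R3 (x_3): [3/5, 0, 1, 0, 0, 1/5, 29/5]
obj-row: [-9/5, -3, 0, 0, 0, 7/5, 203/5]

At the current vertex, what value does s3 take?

0

s3 is not in the basis, so in the current basic feasible solution s3 = 0.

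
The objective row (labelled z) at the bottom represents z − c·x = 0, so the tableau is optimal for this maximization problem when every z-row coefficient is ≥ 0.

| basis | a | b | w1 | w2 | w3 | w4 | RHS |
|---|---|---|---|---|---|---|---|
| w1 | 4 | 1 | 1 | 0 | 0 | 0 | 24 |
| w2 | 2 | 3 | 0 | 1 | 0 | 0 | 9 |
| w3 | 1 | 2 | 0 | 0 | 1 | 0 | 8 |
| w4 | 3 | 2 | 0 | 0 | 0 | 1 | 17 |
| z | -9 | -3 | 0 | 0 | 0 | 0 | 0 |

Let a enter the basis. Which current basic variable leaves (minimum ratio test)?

w2

Column a entries and ratios — w1: 24/4 = 6; w2: 9/2 = 9/2; w3: 8/1 = 8; w4: 17/3 = 17/3.
Smallest ratio is 9/2 in the row of w2, so w2 leaves.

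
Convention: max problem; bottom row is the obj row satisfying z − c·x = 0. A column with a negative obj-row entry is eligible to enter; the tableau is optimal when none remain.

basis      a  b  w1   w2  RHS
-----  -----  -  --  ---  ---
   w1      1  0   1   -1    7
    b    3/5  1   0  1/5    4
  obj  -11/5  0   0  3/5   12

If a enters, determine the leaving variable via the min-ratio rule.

Column a entries and ratios — w1: 7/1 = 7; b: 4/(3/5) = 20/3.
Smallest ratio is 20/3 in the row of b, so b leaves.

b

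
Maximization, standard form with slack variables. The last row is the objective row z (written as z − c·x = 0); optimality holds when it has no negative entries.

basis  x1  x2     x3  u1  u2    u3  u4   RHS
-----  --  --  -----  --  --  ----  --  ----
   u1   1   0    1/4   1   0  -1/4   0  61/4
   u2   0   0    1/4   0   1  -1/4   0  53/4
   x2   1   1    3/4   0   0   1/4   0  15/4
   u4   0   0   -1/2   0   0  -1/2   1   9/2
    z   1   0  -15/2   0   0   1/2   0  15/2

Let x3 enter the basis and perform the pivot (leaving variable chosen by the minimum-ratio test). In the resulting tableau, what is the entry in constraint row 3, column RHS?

5

Ratio test on column x3 — row 1: (61/4)/(1/4) = 61; row 2: (53/4)/(1/4) = 53; row 3: (15/4)/(3/4) = 5; row 4: entry -1/2 ≤ 0. Minimum is 5 at row 3 (x2 leaves); pivot element 3/4.
Divide row 3 by 3/4; eliminate column x3 from the other rows.
In the new row 3, the RHS entry is the old entry divided by the pivot: (15/4)/(3/4) = 5.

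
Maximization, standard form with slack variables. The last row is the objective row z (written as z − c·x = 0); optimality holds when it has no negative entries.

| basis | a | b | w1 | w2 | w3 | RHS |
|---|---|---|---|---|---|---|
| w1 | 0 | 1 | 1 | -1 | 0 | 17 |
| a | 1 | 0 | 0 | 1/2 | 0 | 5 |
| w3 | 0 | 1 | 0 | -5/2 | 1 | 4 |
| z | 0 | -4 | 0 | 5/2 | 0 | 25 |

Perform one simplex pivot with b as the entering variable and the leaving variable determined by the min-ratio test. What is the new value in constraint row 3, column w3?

Ratio test on column b — row 1: 17/1 = 17; row 2: entry 0 ≤ 0; row 3: 4/1 = 4. Minimum is 4 at row 3 (w3 leaves); pivot element 1.
Divide row 3 by 1; eliminate column b from the other rows.
In the new row 3, the w3 entry is the old entry divided by the pivot: 1/1 = 1.

1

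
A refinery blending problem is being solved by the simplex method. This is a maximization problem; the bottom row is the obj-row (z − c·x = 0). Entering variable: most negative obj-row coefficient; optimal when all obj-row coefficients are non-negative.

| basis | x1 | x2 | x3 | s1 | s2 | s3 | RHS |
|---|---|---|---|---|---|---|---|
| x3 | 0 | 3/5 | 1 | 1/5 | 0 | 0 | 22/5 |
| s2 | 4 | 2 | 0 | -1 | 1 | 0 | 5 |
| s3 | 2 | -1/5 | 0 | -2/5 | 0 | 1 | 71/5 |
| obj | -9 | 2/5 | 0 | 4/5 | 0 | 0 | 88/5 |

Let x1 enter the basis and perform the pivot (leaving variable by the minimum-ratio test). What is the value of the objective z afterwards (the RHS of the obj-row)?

Ratio test on column x1 — row 1: entry 0 ≤ 0; row 2: 5/4 = 5/4; row 3: (71/5)/2 = 71/10. Minimum is 5/4 at row 2 (s2 leaves); pivot element 4.
Pivot on row 2; the obj-row RHS becomes 88/5 − (-9)·(5/4) = 577/20.

577/20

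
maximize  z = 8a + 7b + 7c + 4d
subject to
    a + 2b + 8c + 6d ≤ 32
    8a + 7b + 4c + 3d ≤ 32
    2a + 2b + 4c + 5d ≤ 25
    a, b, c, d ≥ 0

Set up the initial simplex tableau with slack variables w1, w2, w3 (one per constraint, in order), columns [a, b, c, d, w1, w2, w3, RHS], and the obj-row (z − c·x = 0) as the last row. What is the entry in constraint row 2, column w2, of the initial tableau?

Slack w2 belongs to constraint 2; its column is the unit vector e_2, so the entry in row 2 is 1.

1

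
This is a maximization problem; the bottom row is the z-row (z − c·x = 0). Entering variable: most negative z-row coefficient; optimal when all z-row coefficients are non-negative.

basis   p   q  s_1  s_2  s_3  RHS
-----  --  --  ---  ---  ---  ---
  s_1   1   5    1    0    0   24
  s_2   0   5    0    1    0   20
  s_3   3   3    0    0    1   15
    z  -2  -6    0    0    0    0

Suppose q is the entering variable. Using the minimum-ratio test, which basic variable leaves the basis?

Column q entries and ratios — s_1: 24/5 = 24/5; s_2: 20/5 = 4; s_3: 15/3 = 5.
Smallest ratio is 4 in the row of s_2, so s_2 leaves.

s_2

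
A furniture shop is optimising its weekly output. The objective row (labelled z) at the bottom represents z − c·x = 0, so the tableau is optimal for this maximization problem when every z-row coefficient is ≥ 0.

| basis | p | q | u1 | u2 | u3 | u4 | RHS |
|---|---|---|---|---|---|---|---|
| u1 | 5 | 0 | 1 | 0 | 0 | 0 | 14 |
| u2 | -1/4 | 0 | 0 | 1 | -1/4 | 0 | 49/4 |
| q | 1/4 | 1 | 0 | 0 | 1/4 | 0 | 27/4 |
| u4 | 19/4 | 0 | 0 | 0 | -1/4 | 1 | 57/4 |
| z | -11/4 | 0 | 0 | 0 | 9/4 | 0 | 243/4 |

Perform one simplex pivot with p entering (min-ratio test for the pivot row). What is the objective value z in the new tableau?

1369/20

Ratio test on column p — row 1: 14/5 = 14/5; row 2: entry -1/4 ≤ 0; row 3: (27/4)/(1/4) = 27; row 4: (57/4)/(19/4) = 3. Minimum is 14/5 at row 1 (u1 leaves); pivot element 5.
Pivot on row 1; the z-row RHS becomes 243/4 − (-11/4)·(14/5) = 1369/20.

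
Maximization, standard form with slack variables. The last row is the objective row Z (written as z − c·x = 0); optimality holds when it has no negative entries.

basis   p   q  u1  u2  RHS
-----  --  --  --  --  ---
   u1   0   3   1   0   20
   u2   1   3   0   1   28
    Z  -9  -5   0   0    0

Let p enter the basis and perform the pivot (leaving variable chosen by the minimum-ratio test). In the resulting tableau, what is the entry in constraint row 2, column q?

3

Ratio test on column p — row 1: entry 0 ≤ 0; row 2: 28/1 = 28. Minimum is 28 at row 2 (u2 leaves); pivot element 1.
Divide row 2 by 1; eliminate column p from the other rows.
In the new row 2, the q entry is the old entry divided by the pivot: 3/1 = 3.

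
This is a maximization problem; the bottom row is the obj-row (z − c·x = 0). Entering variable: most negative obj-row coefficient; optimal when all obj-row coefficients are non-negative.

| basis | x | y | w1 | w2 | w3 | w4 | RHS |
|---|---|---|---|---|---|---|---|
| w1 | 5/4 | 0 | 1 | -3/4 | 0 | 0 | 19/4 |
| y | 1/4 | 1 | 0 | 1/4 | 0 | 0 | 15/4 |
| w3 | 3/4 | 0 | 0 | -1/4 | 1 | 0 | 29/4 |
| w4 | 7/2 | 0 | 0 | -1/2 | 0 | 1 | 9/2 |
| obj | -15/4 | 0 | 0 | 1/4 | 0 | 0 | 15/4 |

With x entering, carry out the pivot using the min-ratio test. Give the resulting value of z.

60/7

Ratio test on column x — row 1: (19/4)/(5/4) = 19/5; row 2: (15/4)/(1/4) = 15; row 3: (29/4)/(3/4) = 29/3; row 4: (9/2)/(7/2) = 9/7. Minimum is 9/7 at row 4 (w4 leaves); pivot element 7/2.
Pivot on row 4; the obj-row RHS becomes 15/4 − (-15/4)·(9/7) = 60/7.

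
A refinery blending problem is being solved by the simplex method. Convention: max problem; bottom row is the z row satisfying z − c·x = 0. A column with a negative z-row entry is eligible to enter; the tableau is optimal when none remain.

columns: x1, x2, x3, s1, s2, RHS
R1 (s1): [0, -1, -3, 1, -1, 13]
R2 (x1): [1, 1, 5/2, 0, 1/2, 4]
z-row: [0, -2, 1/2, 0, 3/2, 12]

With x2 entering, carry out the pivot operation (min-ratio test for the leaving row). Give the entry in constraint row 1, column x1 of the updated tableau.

Ratio test on column x2 — row 1: entry -1 ≤ 0; row 2: 4/1 = 4. Minimum is 4 at row 2 (x1 leaves); pivot element 1.
Divide row 2 by 1; eliminate column x2 from the other rows.
Row 1 update in column x1: 0 − (-1)·1 = 1.

1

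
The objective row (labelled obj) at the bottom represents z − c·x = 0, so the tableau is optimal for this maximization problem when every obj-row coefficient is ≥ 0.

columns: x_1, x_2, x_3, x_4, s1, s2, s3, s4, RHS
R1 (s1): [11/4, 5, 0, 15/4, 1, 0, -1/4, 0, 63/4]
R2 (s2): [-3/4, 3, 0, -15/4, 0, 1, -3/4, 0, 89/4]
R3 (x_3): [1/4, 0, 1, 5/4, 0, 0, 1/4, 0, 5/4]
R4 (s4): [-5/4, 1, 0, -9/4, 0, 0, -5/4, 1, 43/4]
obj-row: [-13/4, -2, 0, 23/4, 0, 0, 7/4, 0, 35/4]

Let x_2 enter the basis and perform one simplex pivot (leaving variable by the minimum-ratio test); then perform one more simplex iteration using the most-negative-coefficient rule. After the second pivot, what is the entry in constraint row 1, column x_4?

Ratio test on column x_2 — row 1: (63/4)/5 = 63/20; row 2: (89/4)/3 = 89/12; row 3: entry 0 ≤ 0; row 4: (43/4)/1 = 43/4. Minimum is 63/20 at row 1 (s1 leaves); pivot element 5.
Divide row 1 by 5; eliminate column x_2 from the other rows.
Second iteration: most negative obj-row entry is -43/20 in column x_1, so x_1 enters.
Ratio test on column x_1 — row 1: (63/20)/(11/20) = 63/11; row 2: entry -12/5 ≤ 0; row 3: (5/4)/(1/4) = 5; row 4: entry -9/5 ≤ 0. Minimum is 5 at row 3 (x_3 leaves); pivot element 1/4.
Divide row 3 by 1/4; eliminate column x_1 from the other rows.
After both pivots, the entry at constraint row 1, column x_4 is -2.

-2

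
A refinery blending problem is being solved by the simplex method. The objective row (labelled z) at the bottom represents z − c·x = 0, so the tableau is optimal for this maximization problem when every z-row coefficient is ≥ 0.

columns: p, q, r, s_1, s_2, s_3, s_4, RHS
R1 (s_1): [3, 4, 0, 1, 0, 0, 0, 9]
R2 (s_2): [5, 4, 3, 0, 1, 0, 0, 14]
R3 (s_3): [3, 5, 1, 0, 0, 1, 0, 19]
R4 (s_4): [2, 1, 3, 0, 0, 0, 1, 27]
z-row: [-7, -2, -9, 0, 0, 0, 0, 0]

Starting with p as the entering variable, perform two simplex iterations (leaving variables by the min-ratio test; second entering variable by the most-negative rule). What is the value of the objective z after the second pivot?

42

Ratio test on column p — row 1: 9/3 = 3; row 2: 14/5 = 14/5; row 3: 19/3 = 19/3; row 4: 27/2 = 27/2. Minimum is 14/5 at row 2 (s_2 leaves); pivot element 5.
Pivot on row 2; the z-row RHS becomes 0 − (-7)·(14/5) = 98/5.
Next entering variable (most negative z-row entry -24/5): r.
Ratio test on column r — row 1: entry -9/5 ≤ 0; row 2: (14/5)/(3/5) = 14/3; row 3: entry -4/5 ≤ 0; row 4: (107/5)/(9/5) = 107/9. Minimum is 14/3 at row 2 (p leaves); pivot element 3/5.
After the second pivot the z-row RHS is 98/5 − (-24/5)·(14/3) = 42.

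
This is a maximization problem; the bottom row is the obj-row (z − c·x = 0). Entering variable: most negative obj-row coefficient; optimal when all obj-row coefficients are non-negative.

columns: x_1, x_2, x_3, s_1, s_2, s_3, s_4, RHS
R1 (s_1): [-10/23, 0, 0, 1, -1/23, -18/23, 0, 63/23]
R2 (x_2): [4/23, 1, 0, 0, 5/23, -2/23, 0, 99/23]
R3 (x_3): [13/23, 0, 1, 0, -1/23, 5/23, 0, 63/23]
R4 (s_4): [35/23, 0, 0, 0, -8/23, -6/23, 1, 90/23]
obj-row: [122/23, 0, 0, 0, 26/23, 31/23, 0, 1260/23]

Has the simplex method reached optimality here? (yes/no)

yes

Every obj-row coefficient is ≥ 0, so the tableau is optimal.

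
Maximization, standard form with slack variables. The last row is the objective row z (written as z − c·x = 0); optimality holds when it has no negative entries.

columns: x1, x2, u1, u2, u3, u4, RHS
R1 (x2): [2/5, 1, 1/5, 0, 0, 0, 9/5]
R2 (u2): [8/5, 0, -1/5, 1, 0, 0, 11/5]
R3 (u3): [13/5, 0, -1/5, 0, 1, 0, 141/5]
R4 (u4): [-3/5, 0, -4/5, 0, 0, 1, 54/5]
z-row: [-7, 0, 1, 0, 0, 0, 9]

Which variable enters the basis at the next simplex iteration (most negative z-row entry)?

x1

Negative z-row entries: x1: -7.
The most negative is -7 in column x1, so x1 enters.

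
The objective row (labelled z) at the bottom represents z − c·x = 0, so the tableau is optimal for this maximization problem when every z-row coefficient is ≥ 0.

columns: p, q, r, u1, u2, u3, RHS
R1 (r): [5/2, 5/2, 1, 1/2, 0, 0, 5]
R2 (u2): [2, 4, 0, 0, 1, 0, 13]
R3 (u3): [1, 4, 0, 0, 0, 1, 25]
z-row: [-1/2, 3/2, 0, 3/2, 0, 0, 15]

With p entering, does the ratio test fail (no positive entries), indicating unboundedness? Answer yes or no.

Column p has positive entries in row(s) 1, 2, 3, so the ratio test bounds it — not unbounded.

no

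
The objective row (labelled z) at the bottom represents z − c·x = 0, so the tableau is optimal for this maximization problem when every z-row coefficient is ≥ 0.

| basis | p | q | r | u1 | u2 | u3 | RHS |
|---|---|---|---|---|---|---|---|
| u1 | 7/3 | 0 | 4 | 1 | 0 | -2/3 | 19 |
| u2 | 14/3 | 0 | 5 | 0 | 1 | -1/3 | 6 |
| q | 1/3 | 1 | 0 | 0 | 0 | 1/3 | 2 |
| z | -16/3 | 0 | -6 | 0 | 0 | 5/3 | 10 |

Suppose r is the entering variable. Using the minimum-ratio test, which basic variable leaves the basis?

Column r entries and ratios — u1: 19/4 = 19/4; u2: 6/5 = 6/5; q: 0 ≤ 0, skip.
Smallest ratio is 6/5 in the row of u2, so u2 leaves.

u2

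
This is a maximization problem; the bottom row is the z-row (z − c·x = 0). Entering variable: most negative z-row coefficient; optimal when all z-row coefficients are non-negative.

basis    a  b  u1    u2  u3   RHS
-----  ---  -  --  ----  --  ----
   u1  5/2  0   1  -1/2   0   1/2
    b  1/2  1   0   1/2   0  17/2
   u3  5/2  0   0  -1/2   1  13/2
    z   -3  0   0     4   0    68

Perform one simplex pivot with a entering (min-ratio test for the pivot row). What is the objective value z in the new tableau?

343/5

Ratio test on column a — row 1: (1/2)/(5/2) = 1/5; row 2: (17/2)/(1/2) = 17; row 3: (13/2)/(5/2) = 13/5. Minimum is 1/5 at row 1 (u1 leaves); pivot element 5/2.
Pivot on row 1; the z-row RHS becomes 68 − (-3)·(1/5) = 343/5.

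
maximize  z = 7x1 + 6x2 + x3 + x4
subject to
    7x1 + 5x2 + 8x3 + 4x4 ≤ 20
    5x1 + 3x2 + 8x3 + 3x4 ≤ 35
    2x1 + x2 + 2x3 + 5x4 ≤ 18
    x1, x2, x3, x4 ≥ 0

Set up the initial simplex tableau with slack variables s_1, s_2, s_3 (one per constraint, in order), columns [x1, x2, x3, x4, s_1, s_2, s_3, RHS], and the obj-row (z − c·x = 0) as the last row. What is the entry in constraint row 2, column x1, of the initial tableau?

Constraint 2 has coefficient 5 on x1.

5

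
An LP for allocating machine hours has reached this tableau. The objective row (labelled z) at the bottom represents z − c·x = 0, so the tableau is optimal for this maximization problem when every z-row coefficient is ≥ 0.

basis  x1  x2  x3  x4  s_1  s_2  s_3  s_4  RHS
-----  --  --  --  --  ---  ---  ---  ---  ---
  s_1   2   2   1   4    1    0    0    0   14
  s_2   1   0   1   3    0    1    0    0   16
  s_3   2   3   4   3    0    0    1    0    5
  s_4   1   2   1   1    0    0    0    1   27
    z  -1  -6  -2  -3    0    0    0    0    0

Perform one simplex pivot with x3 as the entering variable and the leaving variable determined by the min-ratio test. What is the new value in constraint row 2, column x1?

1/2

Ratio test on column x3 — row 1: 14/1 = 14; row 2: 16/1 = 16; row 3: 5/4 = 5/4; row 4: 27/1 = 27. Minimum is 5/4 at row 3 (s_3 leaves); pivot element 4.
Divide row 3 by 4; eliminate column x3 from the other rows.
Row 2 update in column x1: 1 − 1·(1/2) = 1/2.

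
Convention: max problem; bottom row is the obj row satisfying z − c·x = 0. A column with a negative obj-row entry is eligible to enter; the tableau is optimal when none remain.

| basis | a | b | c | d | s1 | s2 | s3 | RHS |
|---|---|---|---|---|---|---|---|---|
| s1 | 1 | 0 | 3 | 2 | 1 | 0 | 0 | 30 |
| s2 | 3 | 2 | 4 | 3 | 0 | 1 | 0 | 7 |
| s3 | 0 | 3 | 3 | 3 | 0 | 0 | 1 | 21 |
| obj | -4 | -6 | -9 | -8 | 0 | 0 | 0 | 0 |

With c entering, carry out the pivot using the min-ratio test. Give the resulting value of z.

Ratio test on column c — row 1: 30/3 = 10; row 2: 7/4 = 7/4; row 3: 21/3 = 7. Minimum is 7/4 at row 2 (s2 leaves); pivot element 4.
Pivot on row 2; the obj-row RHS becomes 0 − (-9)·(7/4) = 63/4.

63/4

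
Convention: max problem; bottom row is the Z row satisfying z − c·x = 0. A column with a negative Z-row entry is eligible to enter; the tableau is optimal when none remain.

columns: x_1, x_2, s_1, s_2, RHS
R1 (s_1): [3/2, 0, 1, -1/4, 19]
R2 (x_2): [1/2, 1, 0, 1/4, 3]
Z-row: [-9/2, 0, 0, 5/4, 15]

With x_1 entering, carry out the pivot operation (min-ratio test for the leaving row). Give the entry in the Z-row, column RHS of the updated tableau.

Ratio test on column x_1 — row 1: 19/(3/2) = 38/3; row 2: 3/(1/2) = 6. Minimum is 6 at row 2 (x_2 leaves); pivot element 1/2.
Divide row 2 by 1/2; eliminate column x_1 from the other rows.
Z-row update in column RHS: 15 − (-9/2)·6 = 42.

42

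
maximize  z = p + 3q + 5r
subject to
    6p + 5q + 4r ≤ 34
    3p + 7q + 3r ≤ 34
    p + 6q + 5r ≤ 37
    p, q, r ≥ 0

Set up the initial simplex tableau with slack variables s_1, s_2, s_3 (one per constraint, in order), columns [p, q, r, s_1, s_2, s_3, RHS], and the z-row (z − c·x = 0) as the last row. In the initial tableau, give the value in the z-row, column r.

The z-row carries the negated objective coefficients: the r entry is -5.

-5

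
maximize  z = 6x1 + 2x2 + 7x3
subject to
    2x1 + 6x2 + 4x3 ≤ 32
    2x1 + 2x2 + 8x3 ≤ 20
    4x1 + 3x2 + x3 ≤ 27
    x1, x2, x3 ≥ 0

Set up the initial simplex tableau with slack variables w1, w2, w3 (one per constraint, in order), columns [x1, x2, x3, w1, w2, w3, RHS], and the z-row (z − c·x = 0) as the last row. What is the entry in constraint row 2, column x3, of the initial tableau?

8

Constraint 2 has coefficient 8 on x3.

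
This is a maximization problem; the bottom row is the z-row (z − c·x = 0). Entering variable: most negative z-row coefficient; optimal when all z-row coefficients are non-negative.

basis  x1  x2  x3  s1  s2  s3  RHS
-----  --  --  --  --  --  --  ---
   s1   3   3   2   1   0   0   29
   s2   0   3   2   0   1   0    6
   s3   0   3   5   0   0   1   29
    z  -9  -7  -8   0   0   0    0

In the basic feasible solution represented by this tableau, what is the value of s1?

29

s1 is basic (row 1); its value is the RHS of that row, 29.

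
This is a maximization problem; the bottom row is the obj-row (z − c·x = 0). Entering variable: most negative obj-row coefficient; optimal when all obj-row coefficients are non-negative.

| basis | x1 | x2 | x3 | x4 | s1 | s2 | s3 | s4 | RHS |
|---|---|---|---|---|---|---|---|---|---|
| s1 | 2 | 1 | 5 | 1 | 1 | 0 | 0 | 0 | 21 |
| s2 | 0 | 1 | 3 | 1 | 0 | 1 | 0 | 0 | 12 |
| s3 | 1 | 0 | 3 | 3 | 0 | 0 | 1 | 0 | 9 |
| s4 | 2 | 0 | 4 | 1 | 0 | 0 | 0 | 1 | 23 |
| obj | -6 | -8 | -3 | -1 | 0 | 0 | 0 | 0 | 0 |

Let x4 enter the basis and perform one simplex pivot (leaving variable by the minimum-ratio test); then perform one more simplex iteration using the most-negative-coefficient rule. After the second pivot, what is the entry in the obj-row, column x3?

14

Ratio test on column x4 — row 1: 21/1 = 21; row 2: 12/1 = 12; row 3: 9/3 = 3; row 4: 23/1 = 23. Minimum is 3 at row 3 (s3 leaves); pivot element 3.
Divide row 3 by 3; eliminate column x4 from the other rows.
Second iteration: most negative obj-row entry is -8 in column x2, so x2 enters.
Ratio test on column x2 — row 1: 18/1 = 18; row 2: 9/1 = 9; row 3: entry 0 ≤ 0; row 4: entry 0 ≤ 0. Minimum is 9 at row 2 (s2 leaves); pivot element 1.
Divide row 2 by 1; eliminate column x2 from the other rows.
After both pivots, the entry at the obj-row, column x3 is 14.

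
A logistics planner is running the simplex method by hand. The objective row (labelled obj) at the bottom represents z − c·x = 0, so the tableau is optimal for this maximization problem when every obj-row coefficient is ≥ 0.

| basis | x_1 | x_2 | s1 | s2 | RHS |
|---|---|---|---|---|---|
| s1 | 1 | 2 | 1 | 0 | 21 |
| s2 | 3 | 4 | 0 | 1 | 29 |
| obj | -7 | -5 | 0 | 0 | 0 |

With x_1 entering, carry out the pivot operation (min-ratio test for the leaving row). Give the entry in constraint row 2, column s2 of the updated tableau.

Ratio test on column x_1 — row 1: 21/1 = 21; row 2: 29/3 = 29/3. Minimum is 29/3 at row 2 (s2 leaves); pivot element 3.
Divide row 2 by 3; eliminate column x_1 from the other rows.
In the new row 2, the s2 entry is the old entry divided by the pivot: 1/3 = 1/3.

1/3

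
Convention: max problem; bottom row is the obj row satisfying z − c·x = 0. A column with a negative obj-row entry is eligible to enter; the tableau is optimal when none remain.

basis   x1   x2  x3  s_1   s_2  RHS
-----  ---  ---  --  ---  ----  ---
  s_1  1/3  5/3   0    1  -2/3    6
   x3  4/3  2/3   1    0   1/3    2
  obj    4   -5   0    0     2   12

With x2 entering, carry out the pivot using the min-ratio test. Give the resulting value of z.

Ratio test on column x2 — row 1: 6/(5/3) = 18/5; row 2: 2/(2/3) = 3. Minimum is 3 at row 2 (x3 leaves); pivot element 2/3.
Pivot on row 2; the obj-row RHS becomes 12 − (-5)·3 = 27.

27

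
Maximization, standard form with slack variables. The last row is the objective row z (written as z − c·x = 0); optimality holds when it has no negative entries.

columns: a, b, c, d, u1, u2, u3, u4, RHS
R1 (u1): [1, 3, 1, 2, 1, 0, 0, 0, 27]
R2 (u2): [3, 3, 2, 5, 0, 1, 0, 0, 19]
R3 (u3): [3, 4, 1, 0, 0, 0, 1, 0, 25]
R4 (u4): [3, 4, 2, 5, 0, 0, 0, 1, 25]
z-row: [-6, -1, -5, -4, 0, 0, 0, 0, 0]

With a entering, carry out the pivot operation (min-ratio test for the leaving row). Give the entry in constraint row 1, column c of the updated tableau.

1/3

Ratio test on column a — row 1: 27/1 = 27; row 2: 19/3 = 19/3; row 3: 25/3 = 25/3; row 4: 25/3 = 25/3. Minimum is 19/3 at row 2 (u2 leaves); pivot element 3.
Divide row 2 by 3; eliminate column a from the other rows.
Row 1 update in column c: 1 − 1·(2/3) = 1/3.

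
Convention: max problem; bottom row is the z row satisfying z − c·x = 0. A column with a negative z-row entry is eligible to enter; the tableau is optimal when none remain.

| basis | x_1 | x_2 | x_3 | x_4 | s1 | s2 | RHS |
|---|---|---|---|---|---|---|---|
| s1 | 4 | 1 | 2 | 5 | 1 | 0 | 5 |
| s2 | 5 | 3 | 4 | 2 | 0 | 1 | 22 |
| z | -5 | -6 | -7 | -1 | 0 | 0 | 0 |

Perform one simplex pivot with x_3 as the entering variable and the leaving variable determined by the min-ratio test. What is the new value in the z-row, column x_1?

Ratio test on column x_3 — row 1: 5/2 = 5/2; row 2: 22/4 = 11/2. Minimum is 5/2 at row 1 (s1 leaves); pivot element 2.
Divide row 1 by 2; eliminate column x_3 from the other rows.
z-row update in column x_1: -5 − (-7)·2 = 9.

9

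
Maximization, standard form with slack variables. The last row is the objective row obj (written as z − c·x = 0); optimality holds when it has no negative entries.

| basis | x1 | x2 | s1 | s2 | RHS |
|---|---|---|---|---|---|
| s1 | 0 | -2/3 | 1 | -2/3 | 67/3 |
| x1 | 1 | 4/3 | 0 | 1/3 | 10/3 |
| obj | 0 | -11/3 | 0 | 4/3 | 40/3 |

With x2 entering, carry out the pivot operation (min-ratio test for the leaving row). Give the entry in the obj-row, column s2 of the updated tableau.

Ratio test on column x2 — row 1: entry -2/3 ≤ 0; row 2: (10/3)/(4/3) = 5/2. Minimum is 5/2 at row 2 (x1 leaves); pivot element 4/3.
Divide row 2 by 4/3; eliminate column x2 from the other rows.
obj-row update in column s2: 4/3 − (-11/3)·(1/4) = 9/4.

9/4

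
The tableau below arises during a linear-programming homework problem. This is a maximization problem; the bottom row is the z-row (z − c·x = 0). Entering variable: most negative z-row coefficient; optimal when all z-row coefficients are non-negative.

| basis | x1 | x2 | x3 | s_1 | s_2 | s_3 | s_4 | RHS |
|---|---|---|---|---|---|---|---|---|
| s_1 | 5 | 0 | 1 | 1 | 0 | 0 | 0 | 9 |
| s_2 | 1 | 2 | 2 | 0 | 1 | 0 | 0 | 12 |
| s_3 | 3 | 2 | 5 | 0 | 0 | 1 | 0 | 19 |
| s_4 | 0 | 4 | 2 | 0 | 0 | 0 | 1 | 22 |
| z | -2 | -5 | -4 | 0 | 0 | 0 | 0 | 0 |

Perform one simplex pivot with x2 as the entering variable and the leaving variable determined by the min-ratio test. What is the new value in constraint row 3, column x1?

3

Ratio test on column x2 — row 1: entry 0 ≤ 0; row 2: 12/2 = 6; row 3: 19/2 = 19/2; row 4: 22/4 = 11/2. Minimum is 11/2 at row 4 (s_4 leaves); pivot element 4.
Divide row 4 by 4; eliminate column x2 from the other rows.
Row 3 update in column x1: 3 − 2·0 = 3.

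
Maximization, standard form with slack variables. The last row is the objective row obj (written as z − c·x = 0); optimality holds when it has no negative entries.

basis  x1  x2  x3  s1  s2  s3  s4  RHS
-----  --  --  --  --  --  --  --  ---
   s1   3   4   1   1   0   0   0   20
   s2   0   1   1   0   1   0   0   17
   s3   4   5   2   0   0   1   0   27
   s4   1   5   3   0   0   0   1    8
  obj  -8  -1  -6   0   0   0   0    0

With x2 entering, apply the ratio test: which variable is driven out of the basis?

Column x2 entries and ratios — s1: 20/4 = 5; s2: 17/1 = 17; s3: 27/5 = 27/5; s4: 8/5 = 8/5.
Smallest ratio is 8/5 in the row of s4, so s4 leaves.

s4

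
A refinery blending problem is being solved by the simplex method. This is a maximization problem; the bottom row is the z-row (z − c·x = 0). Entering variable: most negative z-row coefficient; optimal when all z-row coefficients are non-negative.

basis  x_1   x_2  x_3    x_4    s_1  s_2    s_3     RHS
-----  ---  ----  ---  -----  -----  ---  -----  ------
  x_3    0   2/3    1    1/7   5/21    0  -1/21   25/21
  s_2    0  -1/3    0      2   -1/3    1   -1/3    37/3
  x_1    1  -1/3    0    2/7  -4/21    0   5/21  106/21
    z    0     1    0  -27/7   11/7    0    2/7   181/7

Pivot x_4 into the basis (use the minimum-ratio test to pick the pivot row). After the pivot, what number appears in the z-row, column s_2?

Ratio test on column x_4 — row 1: (25/21)/(1/7) = 25/3; row 2: (37/3)/2 = 37/6; row 3: (106/21)/(2/7) = 53/3. Minimum is 37/6 at row 2 (s_2 leaves); pivot element 2.
Divide row 2 by 2; eliminate column x_4 from the other rows.
z-row update in column s_2: 0 − (-27/7)·(1/2) = 27/14.

27/14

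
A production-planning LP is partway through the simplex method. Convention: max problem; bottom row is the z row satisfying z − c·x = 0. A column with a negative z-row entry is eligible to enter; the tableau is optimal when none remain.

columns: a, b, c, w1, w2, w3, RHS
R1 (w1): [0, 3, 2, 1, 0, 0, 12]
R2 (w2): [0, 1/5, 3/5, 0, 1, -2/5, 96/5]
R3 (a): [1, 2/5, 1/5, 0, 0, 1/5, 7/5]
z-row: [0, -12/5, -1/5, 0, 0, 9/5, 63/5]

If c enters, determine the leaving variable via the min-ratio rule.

Column c entries and ratios — w1: 12/2 = 6; w2: (96/5)/(3/5) = 32; a: (7/5)/(1/5) = 7.
Smallest ratio is 6 in the row of w1, so w1 leaves.

w1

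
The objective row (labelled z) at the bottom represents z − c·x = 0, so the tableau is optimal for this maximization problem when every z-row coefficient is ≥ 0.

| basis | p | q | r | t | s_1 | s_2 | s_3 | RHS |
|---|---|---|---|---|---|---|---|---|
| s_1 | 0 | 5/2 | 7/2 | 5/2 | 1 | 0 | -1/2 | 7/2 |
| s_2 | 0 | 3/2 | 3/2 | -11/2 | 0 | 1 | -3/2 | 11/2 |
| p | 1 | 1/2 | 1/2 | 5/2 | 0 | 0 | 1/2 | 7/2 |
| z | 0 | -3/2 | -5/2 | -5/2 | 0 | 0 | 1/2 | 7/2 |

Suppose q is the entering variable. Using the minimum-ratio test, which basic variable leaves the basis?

s_1

Column q entries and ratios — s_1: (7/2)/(5/2) = 7/5; s_2: (11/2)/(3/2) = 11/3; p: (7/2)/(1/2) = 7.
Smallest ratio is 7/5 in the row of s_1, so s_1 leaves.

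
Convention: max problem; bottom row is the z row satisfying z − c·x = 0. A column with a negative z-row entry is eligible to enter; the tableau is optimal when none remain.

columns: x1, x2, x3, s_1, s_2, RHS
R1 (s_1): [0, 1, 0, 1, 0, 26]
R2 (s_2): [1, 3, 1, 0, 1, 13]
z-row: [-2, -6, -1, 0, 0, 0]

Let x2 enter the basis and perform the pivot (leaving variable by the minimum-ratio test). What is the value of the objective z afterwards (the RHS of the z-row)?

26

Ratio test on column x2 — row 1: 26/1 = 26; row 2: 13/3 = 13/3. Minimum is 13/3 at row 2 (s_2 leaves); pivot element 3.
Pivot on row 2; the z-row RHS becomes 0 − (-6)·(13/3) = 26.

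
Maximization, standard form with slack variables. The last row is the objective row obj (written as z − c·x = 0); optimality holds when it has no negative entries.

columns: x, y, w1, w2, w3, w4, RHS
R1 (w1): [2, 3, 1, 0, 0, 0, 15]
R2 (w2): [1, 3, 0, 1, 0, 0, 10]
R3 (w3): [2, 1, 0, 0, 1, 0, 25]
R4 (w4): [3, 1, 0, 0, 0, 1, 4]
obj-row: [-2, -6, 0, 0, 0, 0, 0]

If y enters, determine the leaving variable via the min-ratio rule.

w2

Column y entries and ratios — w1: 15/3 = 5; w2: 10/3 = 10/3; w3: 25/1 = 25; w4: 4/1 = 4.
Smallest ratio is 10/3 in the row of w2, so w2 leaves.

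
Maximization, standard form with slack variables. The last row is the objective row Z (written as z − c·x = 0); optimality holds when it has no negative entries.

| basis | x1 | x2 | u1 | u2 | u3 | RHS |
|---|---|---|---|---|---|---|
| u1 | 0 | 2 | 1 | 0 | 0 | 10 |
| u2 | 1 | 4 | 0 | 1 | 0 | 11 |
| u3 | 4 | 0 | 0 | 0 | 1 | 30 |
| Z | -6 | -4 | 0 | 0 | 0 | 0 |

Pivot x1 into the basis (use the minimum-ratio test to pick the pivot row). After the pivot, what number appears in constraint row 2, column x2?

Ratio test on column x1 — row 1: entry 0 ≤ 0; row 2: 11/1 = 11; row 3: 30/4 = 15/2. Minimum is 15/2 at row 3 (u3 leaves); pivot element 4.
Divide row 3 by 4; eliminate column x1 from the other rows.
Row 2 update in column x2: 4 − 1·0 = 4.

4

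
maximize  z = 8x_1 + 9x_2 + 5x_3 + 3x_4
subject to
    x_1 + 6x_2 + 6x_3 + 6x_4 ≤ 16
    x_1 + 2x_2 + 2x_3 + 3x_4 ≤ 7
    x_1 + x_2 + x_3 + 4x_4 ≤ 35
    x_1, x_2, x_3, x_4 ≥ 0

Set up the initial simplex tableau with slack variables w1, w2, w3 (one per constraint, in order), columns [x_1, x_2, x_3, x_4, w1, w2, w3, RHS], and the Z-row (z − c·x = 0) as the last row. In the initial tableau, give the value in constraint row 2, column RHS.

The RHS of constraint 2 is b_2 = 7.

7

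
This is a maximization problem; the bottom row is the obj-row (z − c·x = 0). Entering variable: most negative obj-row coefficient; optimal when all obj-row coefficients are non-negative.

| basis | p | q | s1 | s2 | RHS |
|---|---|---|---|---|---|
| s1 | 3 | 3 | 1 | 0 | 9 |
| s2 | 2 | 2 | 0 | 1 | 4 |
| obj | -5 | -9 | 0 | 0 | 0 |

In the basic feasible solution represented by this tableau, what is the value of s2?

4

s2 is basic (row 2); its value is the RHS of that row, 4.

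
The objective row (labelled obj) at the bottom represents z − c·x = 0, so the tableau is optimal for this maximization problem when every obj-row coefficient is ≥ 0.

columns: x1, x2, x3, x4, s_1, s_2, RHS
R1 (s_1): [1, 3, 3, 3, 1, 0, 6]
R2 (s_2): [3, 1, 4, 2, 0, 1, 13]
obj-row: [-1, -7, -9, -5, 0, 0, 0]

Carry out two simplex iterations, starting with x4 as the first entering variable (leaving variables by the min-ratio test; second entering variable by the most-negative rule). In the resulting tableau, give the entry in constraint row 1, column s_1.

Ratio test on column x4 — row 1: 6/3 = 2; row 2: 13/2 = 13/2. Minimum is 2 at row 1 (s_1 leaves); pivot element 3.
Divide row 1 by 3; eliminate column x4 from the other rows.
Second iteration: most negative obj-row entry is -4 in column x3, so x3 enters.
Ratio test on column x3 — row 1: 2/1 = 2; row 2: 9/2 = 9/2. Minimum is 2 at row 1 (x4 leaves); pivot element 1.
Divide row 1 by 1; eliminate column x3 from the other rows.
After both pivots, the entry at constraint row 1, column s_1 is 1/3.

1/3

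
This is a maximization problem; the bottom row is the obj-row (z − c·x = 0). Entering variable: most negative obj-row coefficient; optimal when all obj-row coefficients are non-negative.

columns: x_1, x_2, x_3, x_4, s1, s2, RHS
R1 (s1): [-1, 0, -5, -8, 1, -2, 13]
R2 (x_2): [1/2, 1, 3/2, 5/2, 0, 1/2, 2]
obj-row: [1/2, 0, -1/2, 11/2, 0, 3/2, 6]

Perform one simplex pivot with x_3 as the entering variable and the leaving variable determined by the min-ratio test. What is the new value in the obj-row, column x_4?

19/3

Ratio test on column x_3 — row 1: entry -5 ≤ 0; row 2: 2/(3/2) = 4/3. Minimum is 4/3 at row 2 (x_2 leaves); pivot element 3/2.
Divide row 2 by 3/2; eliminate column x_3 from the other rows.
obj-row update in column x_4: 11/2 − (-1/2)·(5/3) = 19/3.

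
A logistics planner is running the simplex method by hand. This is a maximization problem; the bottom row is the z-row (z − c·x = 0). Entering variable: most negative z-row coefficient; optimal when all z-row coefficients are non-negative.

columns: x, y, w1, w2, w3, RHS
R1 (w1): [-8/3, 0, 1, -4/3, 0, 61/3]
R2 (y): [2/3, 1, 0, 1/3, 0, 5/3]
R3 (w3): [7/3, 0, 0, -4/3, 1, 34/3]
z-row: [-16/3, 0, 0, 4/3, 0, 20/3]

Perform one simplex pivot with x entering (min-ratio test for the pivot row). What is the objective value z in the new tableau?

20

Ratio test on column x — row 1: entry -8/3 ≤ 0; row 2: (5/3)/(2/3) = 5/2; row 3: (34/3)/(7/3) = 34/7. Minimum is 5/2 at row 2 (y leaves); pivot element 2/3.
Pivot on row 2; the z-row RHS becomes 20/3 − (-16/3)·(5/2) = 20.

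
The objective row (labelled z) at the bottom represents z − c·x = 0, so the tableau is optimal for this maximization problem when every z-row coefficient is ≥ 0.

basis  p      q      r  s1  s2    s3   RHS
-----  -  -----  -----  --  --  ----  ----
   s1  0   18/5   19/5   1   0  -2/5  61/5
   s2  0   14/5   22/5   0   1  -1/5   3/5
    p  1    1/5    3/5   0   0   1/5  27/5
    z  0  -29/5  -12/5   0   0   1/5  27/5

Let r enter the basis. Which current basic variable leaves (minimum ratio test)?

Column r entries and ratios — s1: (61/5)/(19/5) = 61/19; s2: (3/5)/(22/5) = 3/22; p: (27/5)/(3/5) = 9.
Smallest ratio is 3/22 in the row of s2, so s2 leaves.

s2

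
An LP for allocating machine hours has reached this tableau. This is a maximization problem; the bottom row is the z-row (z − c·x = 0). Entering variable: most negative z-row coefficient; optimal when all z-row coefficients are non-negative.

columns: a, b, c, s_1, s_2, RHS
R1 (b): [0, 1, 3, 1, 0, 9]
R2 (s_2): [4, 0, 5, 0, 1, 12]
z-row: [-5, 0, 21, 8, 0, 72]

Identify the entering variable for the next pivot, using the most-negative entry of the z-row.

a

Negative z-row entries: a: -5.
The most negative is -5 in column a, so a enters.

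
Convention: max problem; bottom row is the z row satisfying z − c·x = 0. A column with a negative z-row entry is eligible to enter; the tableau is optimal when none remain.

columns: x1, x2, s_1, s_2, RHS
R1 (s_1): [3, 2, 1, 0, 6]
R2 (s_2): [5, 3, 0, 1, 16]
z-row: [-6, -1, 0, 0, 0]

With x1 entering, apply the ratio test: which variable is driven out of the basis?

Column x1 entries and ratios — s_1: 6/3 = 2; s_2: 16/5 = 16/5.
Smallest ratio is 2 in the row of s_1, so s_1 leaves.

s_1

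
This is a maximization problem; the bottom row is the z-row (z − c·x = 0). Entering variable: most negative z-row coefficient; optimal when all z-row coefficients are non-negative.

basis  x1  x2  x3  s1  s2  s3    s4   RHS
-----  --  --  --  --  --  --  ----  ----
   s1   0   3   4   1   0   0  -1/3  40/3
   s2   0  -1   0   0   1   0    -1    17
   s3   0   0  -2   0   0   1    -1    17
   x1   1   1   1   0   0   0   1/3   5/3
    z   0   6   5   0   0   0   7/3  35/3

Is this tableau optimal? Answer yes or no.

Every z-row coefficient is ≥ 0, so the tableau is optimal.

yes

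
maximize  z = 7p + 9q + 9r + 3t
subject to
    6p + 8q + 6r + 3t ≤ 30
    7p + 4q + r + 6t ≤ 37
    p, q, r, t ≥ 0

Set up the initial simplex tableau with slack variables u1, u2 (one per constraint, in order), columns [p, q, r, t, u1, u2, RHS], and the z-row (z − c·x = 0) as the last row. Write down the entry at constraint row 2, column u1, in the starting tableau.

Slack u1 belongs to constraint 1; its column is the unit vector e_1, so the entry in row 2 is 0.

0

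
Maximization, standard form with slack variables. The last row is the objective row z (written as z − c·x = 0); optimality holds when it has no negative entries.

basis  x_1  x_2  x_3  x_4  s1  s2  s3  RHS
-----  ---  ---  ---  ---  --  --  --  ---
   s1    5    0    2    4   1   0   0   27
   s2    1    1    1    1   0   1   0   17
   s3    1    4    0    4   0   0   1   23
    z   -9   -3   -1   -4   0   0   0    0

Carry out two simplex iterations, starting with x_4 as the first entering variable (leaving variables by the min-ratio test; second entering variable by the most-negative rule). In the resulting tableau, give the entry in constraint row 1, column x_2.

Ratio test on column x_4 — row 1: 27/4 = 27/4; row 2: 17/1 = 17; row 3: 23/4 = 23/4. Minimum is 23/4 at row 3 (s3 leaves); pivot element 4.
Divide row 3 by 4; eliminate column x_4 from the other rows.
Second iteration: most negative z-row entry is -8 in column x_1, so x_1 enters.
Ratio test on column x_1 — row 1: 4/4 = 1; row 2: (45/4)/(3/4) = 15; row 3: (23/4)/(1/4) = 23. Minimum is 1 at row 1 (s1 leaves); pivot element 4.
Divide row 1 by 4; eliminate column x_1 from the other rows.
After both pivots, the entry at constraint row 1, column x_2 is -1.

-1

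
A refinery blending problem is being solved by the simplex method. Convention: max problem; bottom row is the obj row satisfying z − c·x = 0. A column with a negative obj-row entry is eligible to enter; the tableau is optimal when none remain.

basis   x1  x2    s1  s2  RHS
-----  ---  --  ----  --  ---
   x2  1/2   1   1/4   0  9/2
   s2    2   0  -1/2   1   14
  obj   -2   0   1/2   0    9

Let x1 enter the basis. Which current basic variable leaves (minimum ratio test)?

Column x1 entries and ratios — x2: (9/2)/(1/2) = 9; s2: 14/2 = 7.
Smallest ratio is 7 in the row of s2, so s2 leaves.

s2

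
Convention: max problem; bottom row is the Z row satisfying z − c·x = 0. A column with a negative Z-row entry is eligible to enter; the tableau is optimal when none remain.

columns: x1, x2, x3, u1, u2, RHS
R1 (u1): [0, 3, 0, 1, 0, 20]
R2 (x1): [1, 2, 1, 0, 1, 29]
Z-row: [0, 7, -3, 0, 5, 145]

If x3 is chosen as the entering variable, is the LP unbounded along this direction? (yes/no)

Column x3 has positive entries in row(s) 2, so the ratio test bounds it — not unbounded.

no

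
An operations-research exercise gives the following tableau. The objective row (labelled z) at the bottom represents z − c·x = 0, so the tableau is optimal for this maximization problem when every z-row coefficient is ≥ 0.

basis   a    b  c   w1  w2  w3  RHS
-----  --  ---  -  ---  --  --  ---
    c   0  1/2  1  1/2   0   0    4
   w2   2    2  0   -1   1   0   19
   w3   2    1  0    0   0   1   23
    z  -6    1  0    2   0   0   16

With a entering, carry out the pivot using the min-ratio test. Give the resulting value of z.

73

Ratio test on column a — row 1: entry 0 ≤ 0; row 2: 19/2 = 19/2; row 3: 23/2 = 23/2. Minimum is 19/2 at row 2 (w2 leaves); pivot element 2.
Pivot on row 2; the z-row RHS becomes 16 − (-6)·(19/2) = 73.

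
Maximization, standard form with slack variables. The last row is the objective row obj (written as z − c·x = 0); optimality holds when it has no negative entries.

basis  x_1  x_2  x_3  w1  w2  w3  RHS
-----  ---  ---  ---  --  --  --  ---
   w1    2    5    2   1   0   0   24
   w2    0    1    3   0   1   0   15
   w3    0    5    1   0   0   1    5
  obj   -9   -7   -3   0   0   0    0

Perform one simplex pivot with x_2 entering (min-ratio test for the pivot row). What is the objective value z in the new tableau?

7

Ratio test on column x_2 — row 1: 24/5 = 24/5; row 2: 15/1 = 15; row 3: 5/5 = 1. Minimum is 1 at row 3 (w3 leaves); pivot element 5.
Pivot on row 3; the obj-row RHS becomes 0 − (-7)·1 = 7.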